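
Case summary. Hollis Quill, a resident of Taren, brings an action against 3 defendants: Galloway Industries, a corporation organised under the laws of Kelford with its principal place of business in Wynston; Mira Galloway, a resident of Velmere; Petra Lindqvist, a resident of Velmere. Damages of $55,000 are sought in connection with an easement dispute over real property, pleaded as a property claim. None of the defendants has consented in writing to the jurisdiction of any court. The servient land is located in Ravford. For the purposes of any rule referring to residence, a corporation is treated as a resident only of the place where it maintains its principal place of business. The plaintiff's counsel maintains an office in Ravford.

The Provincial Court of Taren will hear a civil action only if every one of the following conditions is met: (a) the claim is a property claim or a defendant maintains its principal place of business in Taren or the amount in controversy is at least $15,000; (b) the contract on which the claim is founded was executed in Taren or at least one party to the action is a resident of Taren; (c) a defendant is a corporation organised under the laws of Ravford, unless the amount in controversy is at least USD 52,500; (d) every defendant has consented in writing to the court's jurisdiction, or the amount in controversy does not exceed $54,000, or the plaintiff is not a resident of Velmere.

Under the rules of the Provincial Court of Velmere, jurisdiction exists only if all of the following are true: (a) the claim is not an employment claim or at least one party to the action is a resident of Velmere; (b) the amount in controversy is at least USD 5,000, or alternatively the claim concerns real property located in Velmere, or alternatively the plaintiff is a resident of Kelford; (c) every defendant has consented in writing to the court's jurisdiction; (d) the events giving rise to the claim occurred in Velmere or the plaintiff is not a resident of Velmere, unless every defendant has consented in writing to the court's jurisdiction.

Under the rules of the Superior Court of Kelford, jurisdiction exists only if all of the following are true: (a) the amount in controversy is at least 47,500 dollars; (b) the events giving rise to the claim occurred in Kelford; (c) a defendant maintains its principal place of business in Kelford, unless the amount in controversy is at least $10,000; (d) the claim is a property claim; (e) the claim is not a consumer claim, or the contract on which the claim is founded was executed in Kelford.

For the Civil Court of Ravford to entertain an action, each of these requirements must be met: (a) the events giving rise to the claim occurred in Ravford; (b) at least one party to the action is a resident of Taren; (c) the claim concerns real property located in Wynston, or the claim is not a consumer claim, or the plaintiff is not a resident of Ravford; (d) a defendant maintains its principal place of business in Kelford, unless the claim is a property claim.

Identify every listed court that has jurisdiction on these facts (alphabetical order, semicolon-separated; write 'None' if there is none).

the Civil Court of Ravford; the Provincial Court of Taren

The Provincial Court of Taren:
  (a) The claim is a property claim, so this disjunct is met. Condition met.
  (b) Hollis Quill resides in Taren, so one alternative holds. Met.
  (c) The corporate defendant(s) are organised in Kelford, not Ravford. The proviso rescues it, though: the amount in controversy is $55,000, which meets the USD 52,500 floor. Met.
  (d) The plaintiff resides in Taren, which is not Velmere — that alternative is enough. Satisfied.
  → Jurisdiction lies.
The Provincial Court of Velmere:
  (a) The claim is a property claim, not an employment claim, so this disjunct is met. Met.
  (b) The amount in controversy is 55,000 dollars, which meets the USD 5,000 floor — that alternative is enough. Met.
  (c) No such written consent has been filed. Not met.
  (d) The plaintiff resides in Taren, which is not Velmere, so one alternative holds. Condition met.
  → No jurisdiction.
The Superior Court of Kelford:
  (a) The amount in controversy is 55,000 dollars, which meets the USD 47,500 floor. Condition met.
  (b) The operative events occurred in Ravford, not Kelford. Not satisfied.
  (c) The corporate defendant(s) have their principal place of business in Wynston, not Kelford. The proviso rescues it, though: the amount in controversy is $55,000, which meets the $10,000 floor. Met.
  (d) The claim is a property claim. Satisfied.
  (e) The claim is a property claim, not a consumer claim — that alternative is enough. Satisfied.
  → The court lacks jurisdiction.
The Civil Court of Ravford:
  (a) The operative events occurred in Ravford. Met.
  (b) Hollis Quill resides in Taren. Satisfied.
  (c) The claim is a property claim, not a consumer claim, so this disjunct is met. Met.
  (d) The corporate defendant(s) have their principal place of business in Wynston, not Kelford. However, the claim is a property claim, so the 'unless' proviso supplies this condition. Condition met.
  → Jurisdiction lies.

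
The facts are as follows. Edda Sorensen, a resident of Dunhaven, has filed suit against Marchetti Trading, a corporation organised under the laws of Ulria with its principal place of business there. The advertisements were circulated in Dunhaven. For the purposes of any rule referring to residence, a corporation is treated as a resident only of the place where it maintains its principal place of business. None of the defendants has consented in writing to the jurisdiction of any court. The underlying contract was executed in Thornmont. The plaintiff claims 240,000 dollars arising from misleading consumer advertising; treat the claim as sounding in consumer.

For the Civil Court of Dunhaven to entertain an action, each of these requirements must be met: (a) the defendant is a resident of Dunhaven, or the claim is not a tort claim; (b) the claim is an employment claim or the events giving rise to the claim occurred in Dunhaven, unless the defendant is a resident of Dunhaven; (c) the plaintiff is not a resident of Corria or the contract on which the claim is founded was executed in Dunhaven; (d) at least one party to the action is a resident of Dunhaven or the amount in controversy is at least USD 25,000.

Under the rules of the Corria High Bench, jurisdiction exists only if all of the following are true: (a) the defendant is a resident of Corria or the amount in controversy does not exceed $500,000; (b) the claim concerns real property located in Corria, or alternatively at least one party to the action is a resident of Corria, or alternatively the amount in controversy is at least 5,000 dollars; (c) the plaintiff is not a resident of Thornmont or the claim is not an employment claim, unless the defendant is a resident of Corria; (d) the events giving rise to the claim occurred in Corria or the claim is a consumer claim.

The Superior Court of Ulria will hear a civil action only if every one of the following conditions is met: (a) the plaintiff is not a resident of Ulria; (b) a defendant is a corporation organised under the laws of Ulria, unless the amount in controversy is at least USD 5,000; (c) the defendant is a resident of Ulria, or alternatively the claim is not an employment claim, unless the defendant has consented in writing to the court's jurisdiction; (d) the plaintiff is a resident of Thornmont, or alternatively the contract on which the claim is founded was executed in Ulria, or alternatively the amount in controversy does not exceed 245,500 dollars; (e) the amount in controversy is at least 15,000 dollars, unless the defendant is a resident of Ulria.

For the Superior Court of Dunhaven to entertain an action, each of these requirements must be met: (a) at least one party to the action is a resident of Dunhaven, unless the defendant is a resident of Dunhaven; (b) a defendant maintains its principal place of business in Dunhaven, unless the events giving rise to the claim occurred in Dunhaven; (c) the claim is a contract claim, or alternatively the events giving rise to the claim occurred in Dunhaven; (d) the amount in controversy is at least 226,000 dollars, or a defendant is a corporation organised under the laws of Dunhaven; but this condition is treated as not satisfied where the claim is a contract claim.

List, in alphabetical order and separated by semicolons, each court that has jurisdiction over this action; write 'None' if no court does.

the Civil Court of Dunhaven; the Corria High Bench; the Superior Court of Dunhaven; the Superior Court of Ulria

The Civil Court of Dunhaven:
  (a) The claim is a consumer claim, not a tort claim — that alternative is enough. Met.
  (b) The operative events occurred in Dunhaven — that alternative is enough. Satisfied.
  (c) The plaintiff resides in Dunhaven, which is not Corria, which satisfies one of the alternatives. Condition met.
  (d) Edda Sorensen resides in Dunhaven — that alternative is enough. Condition met.
  → All conditions met; jurisdiction exists.
The Corria High Bench:
  (a) The amount in controversy is 240,000 dollars, within the USD 500,000 ceiling — that alternative is enough. Condition met.
  (b) The amount in controversy is USD 240,000, which meets the 5,000 dollars floor, which satisfies one of the alternatives. Condition met.
  (c) The plaintiff resides in Dunhaven, which is not Thornmont, so this disjunct is met. Met.
  (d) The claim is a consumer claim, so one alternative holds. Met.
  → Jurisdiction lies.
The Superior Court of Ulria:
  (a) The plaintiff resides in Dunhaven, which is not Ulria. Satisfied.
  (b) Marchetti Trading is organised under the laws of Ulria. Condition met.
  (c) The defendant resides in Ulria, which satisfies one of the alternatives. Condition met.
  (d) The amount in controversy is 240,000 dollars, within the $245,500 ceiling, so one alternative holds. Satisfied.
  (e) The amount in controversy is USD 240,000, which meets the 15,000 dollars floor. Met.
  → All conditions met; jurisdiction exists.
The Superior Court of Dunhaven:
  (a) Edda Sorensen resides in Dunhaven. Satisfied.
  (b) The corporate defendant(s) have their principal place of business in Ulria, not Dunhaven. The proviso rescues it, though: the operative events occurred in Dunhaven. Condition met.
  (c) The operative events occurred in Dunhaven, so one alternative holds. Met.
  (d) The amount in controversy is $240,000, which meets the $226,000 floor, so one alternative holds. The exception is not triggered, since the claim is a consumer claim, not a contract claim. Satisfied.
  → All conditions met; jurisdiction exists.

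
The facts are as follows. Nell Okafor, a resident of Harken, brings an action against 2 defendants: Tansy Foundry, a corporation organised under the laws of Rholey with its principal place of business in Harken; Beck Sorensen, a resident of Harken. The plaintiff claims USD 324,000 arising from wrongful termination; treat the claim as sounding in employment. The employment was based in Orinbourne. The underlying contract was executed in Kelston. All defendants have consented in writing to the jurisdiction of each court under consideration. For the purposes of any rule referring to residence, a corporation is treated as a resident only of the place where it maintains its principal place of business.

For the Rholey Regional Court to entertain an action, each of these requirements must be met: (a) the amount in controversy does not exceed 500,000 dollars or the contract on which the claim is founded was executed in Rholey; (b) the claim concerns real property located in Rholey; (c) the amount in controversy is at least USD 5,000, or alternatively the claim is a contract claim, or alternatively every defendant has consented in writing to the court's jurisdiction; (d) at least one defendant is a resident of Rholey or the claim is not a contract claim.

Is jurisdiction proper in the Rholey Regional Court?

The Rholey Regional Court:
  (a) The amount in controversy is USD 324,000, within the $500,000 ceiling, so this disjunct is met. Met.
  (b) The claim does not concern real property. Condition not met.
  (c) The amount in controversy is 324,000 dollars, which meets the 5,000 dollars floor, which satisfies one of the alternatives. Condition met.
  (d) The claim is an employment claim, not a contract claim, so this disjunct is met. Satisfied.
  → At least one condition fails; no jurisdiction.

No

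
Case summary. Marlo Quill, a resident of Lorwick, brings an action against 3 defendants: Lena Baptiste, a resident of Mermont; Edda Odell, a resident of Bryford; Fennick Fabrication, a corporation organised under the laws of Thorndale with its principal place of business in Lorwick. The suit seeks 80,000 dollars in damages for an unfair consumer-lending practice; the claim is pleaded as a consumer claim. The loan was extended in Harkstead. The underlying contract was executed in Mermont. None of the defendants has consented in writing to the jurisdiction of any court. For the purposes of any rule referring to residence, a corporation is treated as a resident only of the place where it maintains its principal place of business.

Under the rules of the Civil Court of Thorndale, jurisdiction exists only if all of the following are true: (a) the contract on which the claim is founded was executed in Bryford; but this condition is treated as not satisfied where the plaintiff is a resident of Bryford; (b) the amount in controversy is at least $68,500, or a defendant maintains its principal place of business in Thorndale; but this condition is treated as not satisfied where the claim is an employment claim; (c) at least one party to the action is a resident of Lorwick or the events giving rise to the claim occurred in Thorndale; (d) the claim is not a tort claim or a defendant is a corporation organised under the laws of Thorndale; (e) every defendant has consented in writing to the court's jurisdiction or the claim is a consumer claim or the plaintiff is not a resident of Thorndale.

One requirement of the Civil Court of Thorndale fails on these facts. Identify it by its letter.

The Civil Court of Thorndale:
  (a) The contract was executed in Mermont, not Bryford. Not satisfied.
  (b) The amount in controversy is 80,000 dollars, which meets the 68,500 dollars floor, which satisfies one of the alternatives. The carve-out does not apply: the claim is a consumer claim, not an employment claim. Satisfied.
  (c) Marlo Quill resides in Lorwick — that alternative is enough. Condition met.
  (d) The claim is a consumer claim, not a tort claim, which satisfies one of the alternatives. Condition met.
  (e) The claim is a consumer claim, so this disjunct is met. Condition met.
Only condition (a) fails.

(a)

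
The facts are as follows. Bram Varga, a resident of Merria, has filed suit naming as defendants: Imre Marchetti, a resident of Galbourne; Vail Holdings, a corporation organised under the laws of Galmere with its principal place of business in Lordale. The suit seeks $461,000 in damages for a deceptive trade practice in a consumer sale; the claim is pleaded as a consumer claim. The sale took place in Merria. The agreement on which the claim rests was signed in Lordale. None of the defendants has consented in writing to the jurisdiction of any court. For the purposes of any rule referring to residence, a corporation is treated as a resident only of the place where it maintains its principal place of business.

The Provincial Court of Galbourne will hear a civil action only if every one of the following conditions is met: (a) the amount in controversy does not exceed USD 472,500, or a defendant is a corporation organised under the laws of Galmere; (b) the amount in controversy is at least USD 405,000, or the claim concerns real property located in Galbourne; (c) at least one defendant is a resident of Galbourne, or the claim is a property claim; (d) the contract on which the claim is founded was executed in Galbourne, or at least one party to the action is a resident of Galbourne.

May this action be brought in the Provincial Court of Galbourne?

The Provincial Court of Galbourne:
  (a) The amount in controversy is $461,000, within the $472,500 ceiling, so one alternative holds. Satisfied.
  (b) The amount in controversy is 461,000 dollars, which meets the USD 405,000 floor, so this disjunct is met. Condition met.
  (c) Imre Marchetti resides in Galbourne — that alternative is enough. Satisfied.
  (d) Imre Marchetti resides in Galbourne, so this disjunct is met. Satisfied.
  → Jurisdiction lies.

Yes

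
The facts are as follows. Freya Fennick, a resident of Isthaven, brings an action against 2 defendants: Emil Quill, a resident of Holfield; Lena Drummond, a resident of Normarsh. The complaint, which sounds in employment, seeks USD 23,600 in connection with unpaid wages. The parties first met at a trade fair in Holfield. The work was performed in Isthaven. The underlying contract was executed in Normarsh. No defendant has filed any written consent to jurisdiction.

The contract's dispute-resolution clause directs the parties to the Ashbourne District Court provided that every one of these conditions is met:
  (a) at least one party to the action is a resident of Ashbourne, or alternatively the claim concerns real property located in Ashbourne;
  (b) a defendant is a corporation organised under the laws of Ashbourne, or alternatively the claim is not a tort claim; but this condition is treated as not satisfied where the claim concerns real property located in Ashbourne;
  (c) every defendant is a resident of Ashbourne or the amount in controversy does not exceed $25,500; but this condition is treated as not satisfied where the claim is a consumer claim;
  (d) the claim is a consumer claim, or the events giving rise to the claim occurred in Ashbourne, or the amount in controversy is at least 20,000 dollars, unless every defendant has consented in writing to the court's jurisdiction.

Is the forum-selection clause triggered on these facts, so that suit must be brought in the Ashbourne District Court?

No

The Ashbourne District Court:
  (a) No party resides in Ashbourne; the claim does not concern real property — none of the alternatives is met. Fails.
  (b) The claim is an employment claim, not a tort claim, which satisfies one of the alternatives. The exception is not triggered, since the claim does not concern real property. Condition met.
  (c) The amount in controversy is USD 23,600, within the $25,500 ceiling — that alternative is enough. And the carve-out is inapplicable — the claim is an employment claim, not a consumer claim. Condition met.
  (d) The amount in controversy is USD 23,600, which meets the USD 20,000 floor, so this disjunct is met. Satisfied.
  → The clause does not apply.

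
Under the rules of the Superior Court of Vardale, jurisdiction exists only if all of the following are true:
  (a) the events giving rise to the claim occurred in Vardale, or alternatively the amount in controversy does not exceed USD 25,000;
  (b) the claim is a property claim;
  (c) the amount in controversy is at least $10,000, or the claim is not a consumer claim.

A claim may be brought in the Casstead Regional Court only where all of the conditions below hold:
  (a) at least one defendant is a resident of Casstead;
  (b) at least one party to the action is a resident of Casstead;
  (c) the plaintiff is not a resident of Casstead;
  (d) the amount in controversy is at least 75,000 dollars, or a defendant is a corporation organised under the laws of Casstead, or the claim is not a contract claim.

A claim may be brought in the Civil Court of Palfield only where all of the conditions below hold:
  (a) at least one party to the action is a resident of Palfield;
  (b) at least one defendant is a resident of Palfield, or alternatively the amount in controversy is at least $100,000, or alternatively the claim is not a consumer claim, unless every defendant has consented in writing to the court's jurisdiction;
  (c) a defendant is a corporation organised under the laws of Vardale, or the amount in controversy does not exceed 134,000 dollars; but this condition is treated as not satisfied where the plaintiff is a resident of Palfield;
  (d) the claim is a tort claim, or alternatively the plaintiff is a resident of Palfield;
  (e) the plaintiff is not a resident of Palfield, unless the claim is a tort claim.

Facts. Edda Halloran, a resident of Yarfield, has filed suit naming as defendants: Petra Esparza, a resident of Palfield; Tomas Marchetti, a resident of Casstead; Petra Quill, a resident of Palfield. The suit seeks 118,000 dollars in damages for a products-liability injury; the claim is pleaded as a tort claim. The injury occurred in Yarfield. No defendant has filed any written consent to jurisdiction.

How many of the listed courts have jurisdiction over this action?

The Superior Court of Vardale:
  (a) The operative events occurred in Yarfield, not Vardale; the amount in controversy is USD 118,000, above the 25,000 dollars ceiling — none of the alternatives is met. Not met.
  (b) The claim is a tort claim, not a property claim. Not met.
  (c) The amount in controversy is 118,000 dollars, which meets the USD 10,000 floor, so one alternative holds. Condition met.
  → Not every requirement is met — no jurisdiction.
The Casstead Regional Court:
  (a) Tomas Marchetti resides in Casstead. Condition met.
  (b) Tomas Marchetti resides in Casstead. Met.
  (c) The plaintiff resides in Yarfield, which is not Casstead. Satisfied.
  (d) The amount in controversy is 118,000 dollars, which meets the $75,000 floor, which satisfies one of the alternatives. Satisfied.
  → Every requirement is satisfied — jurisdiction.
The Civil Court of Palfield:
  (a) Petra Esparza resides in Palfield. Satisfied.
  (b) Petra Esparza resides in Palfield, so one alternative holds. Met.
  (c) The amount in controversy is 118,000 dollars, within the $134,000 ceiling, which satisfies one of the alternatives. The carve-out does not apply: the plaintiff resides in Yarfield, not Palfield. Met.
  (d) The claim is a tort claim, so one alternative holds. Met.
  (e) The plaintiff resides in Yarfield, which is not Palfield. Met.
  → Jurisdiction lies.
Courts with jurisdiction: the Casstead Regional Court, the Civil Court of Palfield — 2 in total.

2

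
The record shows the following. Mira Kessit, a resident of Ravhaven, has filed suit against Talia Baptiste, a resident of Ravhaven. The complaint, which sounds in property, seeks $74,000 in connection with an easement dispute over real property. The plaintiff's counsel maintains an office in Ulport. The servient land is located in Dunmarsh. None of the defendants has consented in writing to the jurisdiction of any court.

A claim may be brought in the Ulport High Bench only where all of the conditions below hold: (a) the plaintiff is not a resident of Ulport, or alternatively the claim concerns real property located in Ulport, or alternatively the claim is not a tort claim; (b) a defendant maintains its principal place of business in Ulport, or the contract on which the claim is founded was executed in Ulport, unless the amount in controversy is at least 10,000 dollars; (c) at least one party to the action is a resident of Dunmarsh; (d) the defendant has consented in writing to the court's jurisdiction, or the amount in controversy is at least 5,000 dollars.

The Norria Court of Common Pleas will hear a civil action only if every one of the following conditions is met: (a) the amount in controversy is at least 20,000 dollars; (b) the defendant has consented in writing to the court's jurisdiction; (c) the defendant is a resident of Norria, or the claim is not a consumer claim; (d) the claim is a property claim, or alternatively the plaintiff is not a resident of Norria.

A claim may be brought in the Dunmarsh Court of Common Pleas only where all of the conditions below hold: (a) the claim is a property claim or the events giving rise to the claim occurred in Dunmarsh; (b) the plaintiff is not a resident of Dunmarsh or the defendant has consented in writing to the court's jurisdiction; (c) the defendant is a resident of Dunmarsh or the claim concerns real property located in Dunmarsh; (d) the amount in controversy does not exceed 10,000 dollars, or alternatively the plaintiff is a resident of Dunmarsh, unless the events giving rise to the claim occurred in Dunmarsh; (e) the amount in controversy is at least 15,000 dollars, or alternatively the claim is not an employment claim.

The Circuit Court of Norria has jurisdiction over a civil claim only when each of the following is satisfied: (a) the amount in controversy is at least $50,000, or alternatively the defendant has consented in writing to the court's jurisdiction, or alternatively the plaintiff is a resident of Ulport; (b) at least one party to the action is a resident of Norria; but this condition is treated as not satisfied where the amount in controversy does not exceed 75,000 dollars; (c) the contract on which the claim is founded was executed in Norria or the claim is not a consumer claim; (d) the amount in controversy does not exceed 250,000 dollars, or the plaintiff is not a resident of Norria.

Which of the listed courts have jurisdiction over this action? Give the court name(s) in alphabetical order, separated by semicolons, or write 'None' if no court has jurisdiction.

the Dunmarsh Court of Common Pleas

The Ulport High Bench:
  (a) The plaintiff resides in Ravhaven, which is not Ulport, which satisfies one of the alternatives. Condition met.
  (b) No defendant is a corporation; no contract (and hence no place of execution) is alleged — none of the alternatives is met. However, the amount in controversy is 74,000 dollars, which meets the 10,000 dollars floor, so the 'unless' proviso supplies this condition. Condition met.
  (c) No party resides in Dunmarsh. Not satisfied.
  (d) The amount in controversy is USD 74,000, which meets the $5,000 floor, which satisfies one of the alternatives. Condition met.
  → No jurisdiction.
The Norria Court of Common Pleas:
  (a) The amount in controversy is $74,000, which meets the 20,000 dollars floor. Condition met.
  (b) No such written consent has been filed. Not satisfied.
  (c) The claim is a property claim, not a consumer claim — that alternative is enough. Condition met.
  (d) The claim is a property claim — that alternative is enough. Met.
  → Not every requirement is met — no jurisdiction.
The Dunmarsh Court of Common Pleas:
  (a) The claim is a property claim, which satisfies one of the alternatives. Satisfied.
  (b) The plaintiff resides in Ravhaven, which is not Dunmarsh, which satisfies one of the alternatives. Met.
  (c) The property lies in Dunmarsh, so this disjunct is met. Met.
  (d) The amount in controversy is USD 74,000, above the USD 10,000 ceiling; the plaintiff resides in Ravhaven, not Dunmarsh — none of the alternatives is met. However, the operative events occurred in Dunmarsh, so the 'unless' proviso supplies this condition. Met.
  (e) The amount in controversy is $74,000, which meets the $15,000 floor, which satisfies one of the alternatives. Met.
  → All conditions met; jurisdiction exists.
The Circuit Court of Norria:
  (a) The amount in controversy is 74,000 dollars, which meets the USD 50,000 floor — that alternative is enough. Met.
  (b) No party resides in Norria. Condition not met.
  (c) The claim is a property claim, not a consumer claim — that alternative is enough. Satisfied.
  (d) The amount in controversy is 74,000 dollars, within the USD 250,000 ceiling — that alternative is enough. Met.
  → The court lacks jurisdiction.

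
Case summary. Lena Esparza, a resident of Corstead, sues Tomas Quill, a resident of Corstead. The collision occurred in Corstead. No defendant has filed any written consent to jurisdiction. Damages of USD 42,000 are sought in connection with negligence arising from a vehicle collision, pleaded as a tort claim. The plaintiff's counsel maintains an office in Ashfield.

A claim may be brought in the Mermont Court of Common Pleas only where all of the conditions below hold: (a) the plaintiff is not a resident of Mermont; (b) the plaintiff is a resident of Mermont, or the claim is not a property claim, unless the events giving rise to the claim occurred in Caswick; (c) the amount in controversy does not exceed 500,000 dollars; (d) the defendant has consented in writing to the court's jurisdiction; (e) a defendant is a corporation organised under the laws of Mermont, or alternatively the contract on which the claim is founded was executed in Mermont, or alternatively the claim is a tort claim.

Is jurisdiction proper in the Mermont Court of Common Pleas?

No

The Mermont Court of Common Pleas:
  (a) The plaintiff resides in Corstead, which is not Mermont. Condition met.
  (b) The claim is a tort claim, not a property claim — that alternative is enough. Condition met.
  (c) The amount in controversy is 42,000 dollars, within the USD 500,000 ceiling. Satisfied.
  (d) No such written consent has been filed. Not met.
  (e) The claim is a tort claim, so this disjunct is met. Met.
  → Not every requirement is met — no jurisdiction.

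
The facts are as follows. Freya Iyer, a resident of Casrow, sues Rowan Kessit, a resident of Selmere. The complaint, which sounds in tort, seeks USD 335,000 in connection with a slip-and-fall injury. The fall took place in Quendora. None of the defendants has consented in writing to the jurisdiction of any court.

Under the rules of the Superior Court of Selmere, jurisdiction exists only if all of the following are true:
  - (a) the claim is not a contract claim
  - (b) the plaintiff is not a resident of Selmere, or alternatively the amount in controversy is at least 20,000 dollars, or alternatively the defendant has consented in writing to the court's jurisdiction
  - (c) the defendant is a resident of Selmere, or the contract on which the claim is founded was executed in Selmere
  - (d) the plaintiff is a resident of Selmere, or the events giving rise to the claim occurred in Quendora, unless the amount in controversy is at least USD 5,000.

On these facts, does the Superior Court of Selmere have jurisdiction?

The Superior Court of Selmere:
  (a) The claim is a tort claim, not a contract claim. Met.
  (b) The plaintiff resides in Casrow, which is not Selmere, so one alternative holds. Condition met.
  (c) The defendant resides in Selmere — that alternative is enough. Condition met.
  (d) The operative events occurred in Quendora, which satisfies one of the alternatives. Met.
  → All conditions met; jurisdiction exists.

Yes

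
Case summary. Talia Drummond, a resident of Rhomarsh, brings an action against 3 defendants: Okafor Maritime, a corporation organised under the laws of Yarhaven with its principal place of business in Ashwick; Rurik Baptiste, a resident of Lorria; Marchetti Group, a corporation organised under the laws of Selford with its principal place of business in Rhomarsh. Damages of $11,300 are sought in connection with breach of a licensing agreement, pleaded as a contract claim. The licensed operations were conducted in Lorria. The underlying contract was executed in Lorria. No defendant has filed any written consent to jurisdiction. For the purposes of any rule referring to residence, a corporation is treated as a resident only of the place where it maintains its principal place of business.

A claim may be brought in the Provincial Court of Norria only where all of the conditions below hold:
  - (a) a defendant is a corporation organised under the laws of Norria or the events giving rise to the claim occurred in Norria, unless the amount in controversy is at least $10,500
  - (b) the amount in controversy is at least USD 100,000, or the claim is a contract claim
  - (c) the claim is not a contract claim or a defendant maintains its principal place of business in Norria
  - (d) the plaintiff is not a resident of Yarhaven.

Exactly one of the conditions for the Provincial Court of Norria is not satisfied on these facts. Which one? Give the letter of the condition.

The Provincial Court of Norria:
  (a) The corporate defendant(s) are organised in Selford, Yarhaven, not Norria; the operative events occurred in Lorria, not Norria — every alternative fails. But the amount in controversy is $11,300, which meets the 10,500 dollars floor, and the 'unless' clause therefore excuses the requirement. Met.
  (b) The claim is a contract claim, which satisfies one of the alternatives. Condition met.
  (c) The claim is a contract claim; the corporate defendant(s) have their principal place of business in Ashwick, Rhomarsh, not Norria — no alternative holds. Not satisfied.
  (d) The plaintiff resides in Rhomarsh, which is not Yarhaven. Met.
Only condition (c) fails.

(c)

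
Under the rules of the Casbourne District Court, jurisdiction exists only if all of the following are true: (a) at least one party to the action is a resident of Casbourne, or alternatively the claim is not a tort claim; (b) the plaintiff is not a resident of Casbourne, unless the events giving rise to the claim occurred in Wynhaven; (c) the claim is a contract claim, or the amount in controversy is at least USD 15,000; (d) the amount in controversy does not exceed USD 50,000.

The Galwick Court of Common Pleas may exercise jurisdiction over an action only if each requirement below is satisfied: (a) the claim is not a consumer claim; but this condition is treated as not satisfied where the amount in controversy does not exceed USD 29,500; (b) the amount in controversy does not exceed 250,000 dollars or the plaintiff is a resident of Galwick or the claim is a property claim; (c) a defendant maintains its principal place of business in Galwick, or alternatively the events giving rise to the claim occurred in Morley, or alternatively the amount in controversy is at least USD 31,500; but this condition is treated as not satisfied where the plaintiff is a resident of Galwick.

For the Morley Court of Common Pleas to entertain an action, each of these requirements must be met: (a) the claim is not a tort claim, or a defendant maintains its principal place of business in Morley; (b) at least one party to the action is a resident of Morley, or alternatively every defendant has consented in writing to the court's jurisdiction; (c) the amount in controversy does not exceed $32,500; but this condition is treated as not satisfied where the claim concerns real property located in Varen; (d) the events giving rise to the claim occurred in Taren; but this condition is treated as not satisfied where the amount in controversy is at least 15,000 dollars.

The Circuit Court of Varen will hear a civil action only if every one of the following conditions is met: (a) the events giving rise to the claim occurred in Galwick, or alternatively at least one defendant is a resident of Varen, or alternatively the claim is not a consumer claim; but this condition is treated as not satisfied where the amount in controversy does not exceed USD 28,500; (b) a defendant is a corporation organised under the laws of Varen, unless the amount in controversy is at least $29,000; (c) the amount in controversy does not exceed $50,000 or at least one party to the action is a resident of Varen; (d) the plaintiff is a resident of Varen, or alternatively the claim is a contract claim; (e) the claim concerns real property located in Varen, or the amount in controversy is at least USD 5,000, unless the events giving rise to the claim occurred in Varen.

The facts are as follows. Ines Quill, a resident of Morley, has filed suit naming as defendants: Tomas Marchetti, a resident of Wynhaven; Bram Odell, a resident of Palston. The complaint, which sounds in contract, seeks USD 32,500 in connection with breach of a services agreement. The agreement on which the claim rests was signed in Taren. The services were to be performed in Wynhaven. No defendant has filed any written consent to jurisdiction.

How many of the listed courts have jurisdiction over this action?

The Casbourne District Court:
  (a) The claim is a contract claim, not a tort claim, so this disjunct is met. Met.
  (b) The plaintiff resides in Morley, which is not Casbourne. Satisfied.
  (c) The claim is a contract claim, so this disjunct is met. Satisfied.
  (d) The amount in controversy is $32,500, within the USD 50,000 ceiling. Met.
  → Every requirement is satisfied — jurisdiction.
The Galwick Court of Common Pleas:
  (a) The claim is a contract claim, not a consumer claim. And the carve-out is inapplicable — the amount in controversy is $32,500, above the $29,500 ceiling. Satisfied.
  (b) The amount in controversy is 32,500 dollars, within the USD 250,000 ceiling — that alternative is enough. Condition met.
  (c) The amount in controversy is $32,500, which meets the 31,500 dollars floor — that alternative is enough. The carve-out does not apply: the plaintiff resides in Morley, not Galwick. Met.
  → All conditions met; jurisdiction exists.
The Morley Court of Common Pleas:
  (a) The claim is a contract claim, not a tort claim, which satisfies one of the alternatives. Met.
  (b) Ines Quill resides in Morley, so this disjunct is met. Met.
  (c) The amount in controversy is USD 32,500, within the $32,500 ceiling. The carve-out does not apply: the claim does not concern real property. Satisfied.
  (d) The operative events occurred in Wynhaven, not Taren. Not met.
  → Not every requirement is met — no jurisdiction.
The Circuit Court of Varen:
  (a) The claim is a contract claim, not a consumer claim, so this disjunct is met. The exception is not triggered, since the amount in controversy is 32,500 dollars, above the USD 28,500 ceiling. Satisfied.
  (b) No defendant is a corporation. However, the amount in controversy is USD 32,500, which meets the $29,000 floor, so the 'unless' proviso supplies this condition. Met.
  (c) The amount in controversy is $32,500, within the 50,000 dollars ceiling, so this disjunct is met. Met.
  (d) The claim is a contract claim, so one alternative holds. Satisfied.
  (e) The amount in controversy is $32,500, which meets the $5,000 floor, so one alternative holds. Condition met.
  → Every requirement is satisfied — jurisdiction.
Courts with jurisdiction: the Casbourne District Court, the Galwick Court of Common Pleas, the Circuit Court of Varen — 3 in total.

3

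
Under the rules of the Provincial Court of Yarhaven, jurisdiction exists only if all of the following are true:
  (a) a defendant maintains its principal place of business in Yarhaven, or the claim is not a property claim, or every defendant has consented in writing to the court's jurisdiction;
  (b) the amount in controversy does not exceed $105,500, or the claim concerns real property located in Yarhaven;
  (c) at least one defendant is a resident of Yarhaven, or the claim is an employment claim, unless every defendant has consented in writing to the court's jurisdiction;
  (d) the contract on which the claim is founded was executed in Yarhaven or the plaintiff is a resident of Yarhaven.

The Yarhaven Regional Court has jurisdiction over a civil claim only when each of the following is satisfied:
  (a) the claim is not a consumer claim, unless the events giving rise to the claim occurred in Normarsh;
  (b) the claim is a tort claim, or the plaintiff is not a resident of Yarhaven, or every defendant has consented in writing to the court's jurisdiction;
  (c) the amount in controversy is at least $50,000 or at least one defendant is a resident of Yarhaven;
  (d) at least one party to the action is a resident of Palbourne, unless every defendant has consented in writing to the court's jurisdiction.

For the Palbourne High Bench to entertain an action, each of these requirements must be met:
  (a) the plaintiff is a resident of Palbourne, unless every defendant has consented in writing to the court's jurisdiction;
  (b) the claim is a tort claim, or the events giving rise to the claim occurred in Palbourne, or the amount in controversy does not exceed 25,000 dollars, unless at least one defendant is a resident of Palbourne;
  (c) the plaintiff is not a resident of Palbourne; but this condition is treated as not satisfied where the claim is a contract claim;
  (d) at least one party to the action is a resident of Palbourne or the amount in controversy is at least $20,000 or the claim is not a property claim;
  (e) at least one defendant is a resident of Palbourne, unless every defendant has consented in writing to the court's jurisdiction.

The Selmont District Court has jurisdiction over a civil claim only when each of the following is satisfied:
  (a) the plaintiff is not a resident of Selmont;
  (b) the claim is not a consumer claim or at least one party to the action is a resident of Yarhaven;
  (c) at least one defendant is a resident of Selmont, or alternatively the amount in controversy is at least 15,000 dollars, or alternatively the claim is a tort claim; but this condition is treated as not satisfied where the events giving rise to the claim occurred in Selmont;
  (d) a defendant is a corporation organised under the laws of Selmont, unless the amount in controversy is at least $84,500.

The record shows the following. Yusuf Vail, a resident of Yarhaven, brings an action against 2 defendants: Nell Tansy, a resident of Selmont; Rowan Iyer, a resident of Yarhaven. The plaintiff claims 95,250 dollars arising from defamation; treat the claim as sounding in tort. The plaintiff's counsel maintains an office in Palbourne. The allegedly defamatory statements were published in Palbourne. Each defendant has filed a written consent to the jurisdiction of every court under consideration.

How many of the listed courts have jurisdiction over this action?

4

The Provincial Court of Yarhaven:
  (a) The claim is a tort claim, not a property claim, which satisfies one of the alternatives. Satisfied.
  (b) The amount in controversy is USD 95,250, within the USD 105,500 ceiling, so this disjunct is met. Satisfied.
  (c) Rowan Iyer resides in Yarhaven, so one alternative holds. Satisfied.
  (d) The plaintiff resides in Yarhaven, so one alternative holds. Satisfied.
  → Every requirement is satisfied — jurisdiction.
The Yarhaven Regional Court:
  (a) The claim is a tort claim, not a consumer claim. Condition met.
  (b) The claim is a tort claim, which satisfies one of the alternatives. Satisfied.
  (c) The amount in controversy is $95,250, which meets the $50,000 floor — that alternative is enough. Met.
  (d) No party resides in Palbourne. But every defendant has filed written consent, and the 'unless' clause therefore excuses the requirement. Condition met.
  → Jurisdiction lies.
The Palbourne High Bench:
  (a) The plaintiff resides in Yarhaven, not Palbourne. However, every defendant has filed written consent, so the 'unless' proviso supplies this condition. Met.
  (b) The claim is a tort claim, which satisfies one of the alternatives. Satisfied.
  (c) The plaintiff resides in Yarhaven, which is not Palbourne. The exception is not triggered, since the claim is a tort claim, not a contract claim. Condition met.
  (d) The amount in controversy is USD 95,250, which meets the 20,000 dollars floor, which satisfies one of the alternatives. Met.
  (e) No defendant resides in Palbourne (they reside in Selmont, Yarhaven). However, every defendant has filed written consent, so the 'unless' proviso supplies this condition. Met.
  → Jurisdiction lies.
The Selmont District Court:
  (a) The plaintiff resides in Yarhaven, which is not Selmont. Met.
  (b) The claim is a tort claim, not a consumer claim, which satisfies one of the alternatives. Met.
  (c) Nell Tansy resides in Selmont — that alternative is enough. And the carve-out is inapplicable — the operative events occurred in Palbourne, not Selmont. Satisfied.
  (d) No defendant is a corporation. But the amount in controversy is 95,250 dollars, which meets the 84,500 dollars floor, and the 'unless' clause therefore excuses the requirement. Satisfied.
  → The court has jurisdiction.
Courts with jurisdiction: the Provincial Court of Yarhaven, the Yarhaven Regional Court, the Palbourne High Bench, the Selmont District Court — 4 in total.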